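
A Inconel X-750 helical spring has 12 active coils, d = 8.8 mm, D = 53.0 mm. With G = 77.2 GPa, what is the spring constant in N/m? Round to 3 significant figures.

k = Gd⁴/(8D³N_a) = (77.2×10³ × 8.8⁴) / (8 × 53.0³ × 12)
  = 4.62965e+08 / 1.42922e+07 = 32.393 N/mm = 32393 N/m

32400 N/m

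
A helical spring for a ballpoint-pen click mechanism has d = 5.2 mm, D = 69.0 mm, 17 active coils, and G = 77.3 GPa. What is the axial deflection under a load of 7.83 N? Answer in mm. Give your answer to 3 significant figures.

6.19 mm

k = Gd⁴/(8D³N_a) = (77.3×10³)(5.2⁴)/(8·69.0³·17) = 1.265 N/mm
δ = F/k = 7.83 / 1.265 = 6.1895 mm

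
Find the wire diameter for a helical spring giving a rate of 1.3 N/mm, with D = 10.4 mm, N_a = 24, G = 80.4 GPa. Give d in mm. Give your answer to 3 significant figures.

d = (8D³N_a·k / G)^(1/4) = (8·10.4³·24·1.3 / (80.4×10³))^0.25
  = (3.4921)^0.25 = 1.3670 mm

1.37 mm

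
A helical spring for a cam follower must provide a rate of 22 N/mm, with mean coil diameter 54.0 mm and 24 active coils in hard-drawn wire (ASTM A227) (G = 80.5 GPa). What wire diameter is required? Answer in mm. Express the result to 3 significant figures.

9.53 mm

d = (8D³N_a·k / G)^(1/4) = (8·54.0³·24·22 / (80.5×10³))^0.25
  = (8262.5)^0.25 = 9.5340 mm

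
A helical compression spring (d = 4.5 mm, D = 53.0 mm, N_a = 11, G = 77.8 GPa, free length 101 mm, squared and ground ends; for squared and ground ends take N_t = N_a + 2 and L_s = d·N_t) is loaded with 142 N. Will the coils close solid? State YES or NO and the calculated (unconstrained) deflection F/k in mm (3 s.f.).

k = Gd⁴/(8D³N_a) = (77.8×10³)(4.5⁴)/(8·53.0³·11) = 2.4351 N/mm
N_t = 13; L_s = 4.5·13 = 58.5 mm; δ_solid = L₀ − L_s = 101 − 58.5 = 42.5 mm
δ = F/k = 142/2.4351 = 58.313 mm
δ ≥ δ_solid → spring goes solid

YES, δ = 58.3 mm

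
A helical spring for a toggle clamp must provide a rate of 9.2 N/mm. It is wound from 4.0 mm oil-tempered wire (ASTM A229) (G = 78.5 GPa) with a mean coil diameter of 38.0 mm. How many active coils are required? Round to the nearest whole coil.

N_a = Gd⁴/(8D³k) = (78.5×10³ × 4.0⁴)/(8 × 38.0³ × 9.2)
    = 2.0096e+07 / 4.03858e+06 = 4.976 → 5 coils

5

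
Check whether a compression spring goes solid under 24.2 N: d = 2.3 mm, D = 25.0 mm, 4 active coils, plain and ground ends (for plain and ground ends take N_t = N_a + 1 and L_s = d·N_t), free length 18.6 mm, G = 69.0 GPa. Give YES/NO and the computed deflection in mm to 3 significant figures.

k = Gd⁴/(8D³N_a) = (69.0×10³)(2.3⁴)/(8·25.0³·4) = 3.8618 N/mm
N_t = 5; L_s = 2.3·5 = 11.5 mm; δ_solid = L₀ − L_s = 18.6 − 11.5 = 7.1 mm
δ = F/k = 24.2/3.8618 = 6.2665 mm
δ < δ_solid → spring does not go solid

NO, δ = 6.27 mm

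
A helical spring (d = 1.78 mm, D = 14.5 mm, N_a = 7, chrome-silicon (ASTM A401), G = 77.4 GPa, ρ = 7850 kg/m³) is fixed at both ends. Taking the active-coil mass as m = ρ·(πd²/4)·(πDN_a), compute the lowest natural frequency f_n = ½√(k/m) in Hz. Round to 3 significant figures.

k = Gd⁴/(8D³N_a) = (77.4×10³)(1.78⁴)/(8·14.5³·7) = 4.5512 N/mm = 4551.2 N/m
Wire length L = πDN_a = π·14.5·7 = 318.87 mm
m = ρ·(πd²/4)·L = 7850 × 2.4885×10⁻⁶ m² × 0.31887 m = 0.006229 kg
f_n = ½√(k/m) = 0.5·√(4551.2/0.006229) = 0.5·√(7.3066e+05) = 427.39 Hz

427 Hz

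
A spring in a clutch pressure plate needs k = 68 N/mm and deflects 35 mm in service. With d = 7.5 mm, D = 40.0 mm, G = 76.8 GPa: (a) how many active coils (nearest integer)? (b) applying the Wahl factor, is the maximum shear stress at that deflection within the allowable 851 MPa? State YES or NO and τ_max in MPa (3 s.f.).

N_a = Gd⁴/(8D³k) = (76.8×10³)(7.5⁴)/(8·40.0³·68) = 6.98 → N_a = 7
Actual rate k = Gd⁴/(8D³·7) = 67.801 N/mm
Working load F = kδ = 67.801·35 = 2373 N
C = 40.0/7.5 = 5.3333; K_W = (4C−1)/(4C−4)+0.615/C = 1.2884
τ_max = K_W·8FD/(πd³) = 1.2884·572.96 = 738.19 MPa
τ_max ≤ 851 MPa → acceptable

(a) 7 coils; (b) YES, τ_max = 738 MPa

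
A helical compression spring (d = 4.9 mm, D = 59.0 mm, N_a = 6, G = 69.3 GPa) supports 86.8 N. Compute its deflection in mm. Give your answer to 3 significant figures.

21.4 mm

k = Gd⁴/(8D³N_a) = (69.3×10³)(4.9⁴)/(8·59.0³·6) = 4.0525 N/mm
δ = F/k = 86.8 / 4.0525 = 21.419 mm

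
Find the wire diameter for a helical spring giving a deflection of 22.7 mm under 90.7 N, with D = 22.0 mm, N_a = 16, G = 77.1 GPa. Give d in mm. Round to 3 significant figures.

2.90 mm

Required rate k = F/δ = 90.7/22.7 = 3.9956 N/mm
d = (8D³N_a·k / G)^(1/4) = (8·22.0³·16·3.9956 / (77.1×10³))^0.25
  = (70.633)^0.25 = 2.8990 mm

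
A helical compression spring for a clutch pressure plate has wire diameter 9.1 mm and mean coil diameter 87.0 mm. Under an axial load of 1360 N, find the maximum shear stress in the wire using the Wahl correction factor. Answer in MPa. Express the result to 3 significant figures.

Spring index C = D/d = 87.0/9.1 = 9.5604
K_W = (4C−1)/(4C−4) + 0.615/C = 37.242/34.242 + 0.0643 = 1.1519
τ₀ = 8FD/(πd³) = 8·1360·87.0/(π·9.1³) = 946560/2367.4 = 399.83 MPa
τ_max = K·τ₀ = 1.1519 × 399.83 = 460.58 MPa

461 MPa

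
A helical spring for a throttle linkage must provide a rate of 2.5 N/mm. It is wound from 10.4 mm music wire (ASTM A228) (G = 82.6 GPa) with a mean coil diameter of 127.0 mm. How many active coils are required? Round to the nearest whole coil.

24

N_a = Gd⁴/(8D³k) = (82.6×10³ × 10.4⁴)/(8 × 127.0³ × 2.5)
    = 9.66303e+08 / 4.09677e+07 = 23.59 → 24 coils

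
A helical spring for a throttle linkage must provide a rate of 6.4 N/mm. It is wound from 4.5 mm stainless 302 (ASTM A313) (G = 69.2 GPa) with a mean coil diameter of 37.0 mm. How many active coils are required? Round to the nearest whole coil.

N_a = Gd⁴/(8D³k) = (69.2×10³ × 4.5⁴)/(8 × 37.0³ × 6.4)
    = 2.83763e+07 / 2.59343e+06 = 10.94 → 11 coils

11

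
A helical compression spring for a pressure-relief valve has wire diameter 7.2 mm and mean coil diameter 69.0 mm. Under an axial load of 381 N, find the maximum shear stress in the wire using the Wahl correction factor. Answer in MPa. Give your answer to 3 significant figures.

207 MPa

Spring index C = D/d = 69.0/7.2 = 9.5833
K_W = (4C−1)/(4C−4) + 0.615/C = 37.333/34.333 + 0.0642 = 1.1516
τ₀ = 8FD/(πd³) = 8·381·69.0/(π·7.2³) = 210312/1172.6 = 179.36 MPa
τ_max = K·τ₀ = 1.1516 × 179.36 = 206.54 MPa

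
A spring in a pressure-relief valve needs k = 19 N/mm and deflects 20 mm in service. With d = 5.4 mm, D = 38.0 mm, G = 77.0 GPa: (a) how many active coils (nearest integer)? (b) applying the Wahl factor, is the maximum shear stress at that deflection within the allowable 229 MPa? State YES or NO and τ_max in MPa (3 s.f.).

N_a = Gd⁴/(8D³k) = (77.0×10³)(5.4⁴)/(8·38.0³·19) = 7.85 → N_a = 8
Actual rate k = Gd⁴/(8D³·8) = 18.644 N/mm
Working load F = kδ = 18.644·20 = 372.88 N
C = 38.0/5.4 = 7.0370; K_W = (4C−1)/(4C−4)+0.615/C = 1.2116
τ_max = K_W·8FD/(πd³) = 1.2116·229.14 = 277.64 MPa
τ_max > 229 MPa → exceeds allowable

(a) 8 coils; (b) NO, τ_max = 278 MPa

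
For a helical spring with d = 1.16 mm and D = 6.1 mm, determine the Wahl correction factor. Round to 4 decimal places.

1.2931

C = D/d = 6.1/1.16 = 5.2586
K_W = (4C−1)/(4C−4) + 0.615/C = 20.034/17.034 + 0.1170 = 1.2931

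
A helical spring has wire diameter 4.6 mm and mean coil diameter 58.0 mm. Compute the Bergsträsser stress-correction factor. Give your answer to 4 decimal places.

1.1054

C = D/d = 58.0/4.6 = 12.6087
K_B = (4C+2)/(4C−3) = 52.435/47.435 = 1.1054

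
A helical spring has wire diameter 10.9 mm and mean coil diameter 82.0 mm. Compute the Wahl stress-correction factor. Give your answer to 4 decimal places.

1.1967

C = D/d = 82.0/10.9 = 7.5229
K_W = (4C−1)/(4C−4) + 0.615/C = 29.092/26.092 + 0.0818 = 1.1967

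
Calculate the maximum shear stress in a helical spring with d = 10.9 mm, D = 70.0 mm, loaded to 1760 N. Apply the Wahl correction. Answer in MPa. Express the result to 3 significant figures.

299 MPa

Spring index C = D/d = 70.0/10.9 = 6.4220
K_W = (4C−1)/(4C−4) + 0.615/C = 24.688/21.688 + 0.0958 = 1.2341
τ₀ = 8FD/(πd³) = 8·1760·70.0/(π·10.9³) = 985600/4068.5 = 242.25 MPa
τ_max = K·τ₀ = 1.2341 × 242.25 = 298.96 MPa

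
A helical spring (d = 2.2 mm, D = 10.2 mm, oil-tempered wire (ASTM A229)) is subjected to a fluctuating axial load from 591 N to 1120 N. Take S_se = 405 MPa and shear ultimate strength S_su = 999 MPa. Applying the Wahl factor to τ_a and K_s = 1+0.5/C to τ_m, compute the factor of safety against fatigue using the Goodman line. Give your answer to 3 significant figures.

C = D/d = 10.2/2.2 = 4.6364; K_W = (4C−1)/(4C−4)+0.615/C = 1.3389; K_s = 1+0.5/C = 1.1078
F_a = (F_max−F_min)/2 = 264.5 N; F_m = (F_max+F_min)/2 = 855.5 N
τ_a = K_W·8F_aD/(πd³) = 1.3389 × 645.21 = 863.86 MPa
τ_m = K_s·8F_mD/(πd³) = 1.1078 × 2086.9 = 2311.9 MPa
Goodman: 1/n_f = τ_a/S_se + τ_m/S_su = 863.86/405 + 2311.9/999 = 2.13300 + 2.31422 = 4.4472
n_f = 1/4.4472 = 0.2249

0.225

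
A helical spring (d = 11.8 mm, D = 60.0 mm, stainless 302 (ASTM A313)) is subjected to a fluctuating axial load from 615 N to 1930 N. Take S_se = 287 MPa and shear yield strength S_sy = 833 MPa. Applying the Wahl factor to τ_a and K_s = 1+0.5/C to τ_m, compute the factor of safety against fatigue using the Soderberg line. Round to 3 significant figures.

C = D/d = 60.0/11.8 = 5.0847; K_W = (4C−1)/(4C−4)+0.615/C = 1.3046; K_s = 1+0.5/C = 1.0983
F_a = (F_max−F_min)/2 = 657.5 N; F_m = (F_max+F_min)/2 = 1272.5 N
τ_a = K_W·8F_aD/(πd³) = 1.3046 × 61.142 = 79.764 MPa
τ_m = K_s·8F_mD/(πd³) = 1.0983 × 118.33 = 129.97 MPa
Soderberg: 1/n_f = τ_a/S_se + τ_m/S_sy = 79.764/287 + 129.97/833 = 0.27792 + 0.15602 = 0.43395
n_f = 1/0.43395 = 2.304

2.30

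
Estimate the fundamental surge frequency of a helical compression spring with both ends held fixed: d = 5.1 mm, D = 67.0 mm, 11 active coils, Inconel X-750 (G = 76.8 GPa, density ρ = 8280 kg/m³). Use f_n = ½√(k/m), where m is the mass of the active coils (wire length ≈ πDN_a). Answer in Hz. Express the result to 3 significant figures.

35.4 Hz

k = Gd⁴/(8D³N_a) = (76.8×10³)(5.1⁴)/(8·67.0³·11) = 1.9631 N/mm = 1963.1 N/m
Wire length L = πDN_a = π·67.0·11 = 2315.4 mm
m = ρ·(πd²/4)·L = 8280 × 20.428×10⁻⁶ m² × 2.3154 m = 0.39163 kg
f_n = ½√(k/m) = 0.5·√(1963.1/0.39163) = 0.5·√(5012.5) = 35.4 Hz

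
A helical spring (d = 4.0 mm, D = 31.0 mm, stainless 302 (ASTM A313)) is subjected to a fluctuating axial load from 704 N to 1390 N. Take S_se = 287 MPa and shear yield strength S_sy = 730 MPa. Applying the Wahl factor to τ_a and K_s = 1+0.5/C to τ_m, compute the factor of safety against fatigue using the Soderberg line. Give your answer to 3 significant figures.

0.275

C = D/d = 31.0/4.0 = 7.7500; K_W = (4C−1)/(4C−4)+0.615/C = 1.1905; K_s = 1+0.5/C = 1.0645
F_a = (F_max−F_min)/2 = 343 N; F_m = (F_max+F_min)/2 = 1047 N
τ_a = K_W·8F_aD/(πd³) = 1.1905 × 423.07 = 503.65 MPa
τ_m = K_s·8F_mD/(πd³) = 1.0645 × 1291.4 = 1374.7 MPa
Soderberg: 1/n_f = τ_a/S_se + τ_m/S_sy = 503.65/287 + 1374.7/730 = 1.75489 + 1.88321 = 3.6381
n_f = 1/3.6381 = 0.2749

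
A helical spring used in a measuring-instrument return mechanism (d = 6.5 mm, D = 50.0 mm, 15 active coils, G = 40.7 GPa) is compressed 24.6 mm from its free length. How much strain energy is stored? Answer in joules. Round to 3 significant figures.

1.47 J

k = Gd⁴/(8D³N_a) = (40.7×10³)(6.5⁴)/(8·50.0³·15) = 4.8435 N/mm
U = ½kδ² = 0.5 × 4.8435 × 24.6² = 1465.5 N·mm = 1.4655 J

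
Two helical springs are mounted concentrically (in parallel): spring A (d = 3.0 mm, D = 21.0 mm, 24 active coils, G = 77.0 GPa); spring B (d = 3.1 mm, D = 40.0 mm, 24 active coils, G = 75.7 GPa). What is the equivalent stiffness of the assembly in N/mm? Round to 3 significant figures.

k_A = Gd⁴/(8D³N_a) = (77.0×10³)(3.0⁴)/(8·21.0³·24) = 3.5077 N/mm
k_B = Gd⁴/(8D³N_a) = (75.7×10³)(3.1⁴)/(8·40.0³·24) = 0.56893 N/mm
Parallel: k_eq = 3.5077 + 0.56893 = 4.0766 N/mm

4.08 N/mm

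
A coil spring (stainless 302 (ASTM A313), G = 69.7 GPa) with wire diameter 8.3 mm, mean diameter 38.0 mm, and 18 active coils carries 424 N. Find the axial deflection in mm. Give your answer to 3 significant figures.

10.1 mm

k = Gd⁴/(8D³N_a) = (69.7×10³)(8.3⁴)/(8·38.0³·18) = 41.863 N/mm
δ = F/k = 424 / 41.863 = 10.128 mm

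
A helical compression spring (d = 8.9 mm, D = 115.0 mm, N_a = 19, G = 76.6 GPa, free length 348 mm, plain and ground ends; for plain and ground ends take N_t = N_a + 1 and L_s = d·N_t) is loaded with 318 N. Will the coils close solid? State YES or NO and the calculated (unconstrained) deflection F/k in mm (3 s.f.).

NO, δ = 153 mm

k = Gd⁴/(8D³N_a) = (76.6×10³)(8.9⁴)/(8·115.0³·19) = 2.079 N/mm
N_t = 20; L_s = 8.9·20 = 178 mm; δ_solid = L₀ − L_s = 348 − 178 = 170 mm
δ = F/k = 318/2.079 = 152.96 mm
δ < δ_solid → spring does not go solid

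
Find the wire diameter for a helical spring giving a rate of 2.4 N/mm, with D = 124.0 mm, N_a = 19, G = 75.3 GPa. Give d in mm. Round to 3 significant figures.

d = (8D³N_a·k / G)^(1/4) = (8·124.0³·19·2.4 / (75.3×10³))^0.25
  = (9236.9)^0.25 = 9.8035 mm

9.80 mm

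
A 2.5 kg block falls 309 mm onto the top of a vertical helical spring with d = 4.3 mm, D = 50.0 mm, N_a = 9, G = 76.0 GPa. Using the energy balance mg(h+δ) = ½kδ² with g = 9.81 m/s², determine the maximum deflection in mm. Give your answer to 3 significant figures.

81.4 mm

k = Gd⁴/(8D³N_a) = (76.0×10³)(4.3⁴)/(8·50.0³·9) = 2.887 N/mm
W = mg = 2.5 × 9.81 = 24.525 N
½kδ² − Wδ − Wh = 0 → δ = (W + √(W² + 2kWh))/k
δ = (24.525 + √(601.48 + 43756.5))/2.887 = (24.525 + 210.61)/2.887 = 81.448 mm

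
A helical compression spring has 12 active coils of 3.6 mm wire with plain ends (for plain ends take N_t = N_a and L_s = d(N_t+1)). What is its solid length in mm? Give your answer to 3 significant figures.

46.8 mm

plain ends: N_t = N_a = 12
L_s = d·(N_t+1) = 3.6 × 13 = 46.8 mm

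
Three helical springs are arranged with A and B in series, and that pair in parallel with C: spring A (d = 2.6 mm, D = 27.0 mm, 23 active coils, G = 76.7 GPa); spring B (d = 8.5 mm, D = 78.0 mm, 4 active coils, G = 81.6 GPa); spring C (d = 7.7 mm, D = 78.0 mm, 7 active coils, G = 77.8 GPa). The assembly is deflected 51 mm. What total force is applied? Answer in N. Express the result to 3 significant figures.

573 N

k_A = Gd⁴/(8D³N_a) = (76.7×10³)(2.6⁴)/(8·27.0³·23) = 0.96779 N/mm
k_B = Gd⁴/(8D³N_a) = (81.6×10³)(8.5⁴)/(8·78.0³·4) = 28.05 N/mm
k_C = Gd⁴/(8D³N_a) = (77.8×10³)(7.7⁴)/(8·78.0³·7) = 10.291 N/mm
Springs A,B series: k_AB = 1/(1/0.96779+1/28.05) = 0.93551 N/mm; parallel with C: k_eq = 0.93551+10.291 = 11.227 N/mm
F = k_eq·δ = 11.227·51 = 572.57 N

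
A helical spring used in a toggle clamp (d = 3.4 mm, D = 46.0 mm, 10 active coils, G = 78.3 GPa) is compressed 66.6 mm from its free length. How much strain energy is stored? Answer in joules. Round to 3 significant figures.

k = Gd⁴/(8D³N_a) = (78.3×10³)(3.4⁴)/(8·46.0³·10) = 1.3437 N/mm
U = ½kδ² = 0.5 × 1.3437 × 66.6² = 2980.1 N·mm = 2.9801 J

2.98 J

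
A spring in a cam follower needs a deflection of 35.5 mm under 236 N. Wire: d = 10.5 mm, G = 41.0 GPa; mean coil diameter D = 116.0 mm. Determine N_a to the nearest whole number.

Required rate k = F/δ = 236/35.5 = 6.6479 N/mm
N_a = Gd⁴/(8D³k) = (41.0×10³ × 10.5⁴)/(8 × 116.0³ × 6.6479)
    = 4.98358e+08 / 8.30133e+07 = 6.003 → 6 coils

6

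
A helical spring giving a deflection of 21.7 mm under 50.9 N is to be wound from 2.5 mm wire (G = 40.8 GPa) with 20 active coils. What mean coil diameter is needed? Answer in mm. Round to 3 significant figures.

16.2 mm

Required rate k = F/δ = 50.9/21.7 = 2.3456 N/mm
D = (Gd⁴/(8N_a·k))^(1/3) = (40.8×10³·2.5⁴/(8·20·2.3456))^(1/3)
  = (4246.61)^(1/3) = 16.1937 mm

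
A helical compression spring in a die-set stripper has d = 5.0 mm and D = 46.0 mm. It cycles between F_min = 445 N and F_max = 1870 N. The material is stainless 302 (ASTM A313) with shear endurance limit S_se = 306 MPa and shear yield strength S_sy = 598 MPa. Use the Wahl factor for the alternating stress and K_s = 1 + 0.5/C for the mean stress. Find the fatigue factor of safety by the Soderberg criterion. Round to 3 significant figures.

C = D/d = 46.0/5.0 = 9.2000; K_W = (4C−1)/(4C−4)+0.615/C = 1.1583; K_s = 1+0.5/C = 1.0543
F_a = (F_max−F_min)/2 = 712.5 N; F_m = (F_max+F_min)/2 = 1157.5 N
τ_a = K_W·8F_aD/(πd³) = 1.1583 × 667.69 = 773.39 MPa
τ_m = K_s·8F_mD/(πd³) = 1.0543 × 1084.7 = 1143.6 MPa
Soderberg: 1/n_f = τ_a/S_se + τ_m/S_sy = 773.39/306 + 1143.6/598 = 2.52742 + 1.91246 = 4.4399
n_f = 1/4.4399 = 0.2252

0.225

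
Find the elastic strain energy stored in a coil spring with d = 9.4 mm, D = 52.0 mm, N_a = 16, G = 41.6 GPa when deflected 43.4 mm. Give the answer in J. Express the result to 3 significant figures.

17.0 J

k = Gd⁴/(8D³N_a) = (41.6×10³)(9.4⁴)/(8·52.0³·16) = 18.046 N/mm
U = ½kδ² = 0.5 × 18.046 × 43.4² = 16996 N·mm = 16.996 J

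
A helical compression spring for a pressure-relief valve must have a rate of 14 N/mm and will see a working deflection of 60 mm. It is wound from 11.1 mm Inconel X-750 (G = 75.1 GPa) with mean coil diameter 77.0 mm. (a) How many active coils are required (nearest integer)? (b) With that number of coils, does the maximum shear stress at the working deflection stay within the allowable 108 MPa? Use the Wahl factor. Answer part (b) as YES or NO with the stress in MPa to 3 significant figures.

(a) 22 coils; (b) NO, τ_max = 148 MPa

N_a = Gd⁴/(8D³k) = (75.1×10³)(11.1⁴)/(8·77.0³·14) = 22.3 → N_a = 22
Actual rate k = Gd⁴/(8D³·22) = 14.189 N/mm
Working load F = kδ = 14.189·60 = 851.33 N
C = 77.0/11.1 = 6.9369; K_W = (4C−1)/(4C−4)+0.615/C = 1.2150
τ_max = K_W·8FD/(πd³) = 1.2150·122.06 = 148.3 MPa
τ_max > 108 MPa → exceeds allowable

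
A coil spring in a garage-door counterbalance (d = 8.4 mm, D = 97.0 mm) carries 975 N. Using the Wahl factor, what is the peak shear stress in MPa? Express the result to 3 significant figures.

457 MPa

Spring index C = D/d = 97.0/8.4 = 11.5476
K_W = (4C−1)/(4C−4) + 0.615/C = 45.190/42.190 + 0.0533 = 1.1244
τ₀ = 8FD/(πd³) = 8·975·97.0/(π·8.4³) = 756600/1862 = 406.33 MPa
τ_max = K·τ₀ = 1.1244 × 406.33 = 456.86 MPa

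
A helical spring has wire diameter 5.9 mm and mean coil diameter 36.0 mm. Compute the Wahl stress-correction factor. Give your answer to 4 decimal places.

C = D/d = 36.0/5.9 = 6.1017
K_W = (4C−1)/(4C−4) + 0.615/C = 23.407/20.407 + 0.1008 = 1.2478

1.2478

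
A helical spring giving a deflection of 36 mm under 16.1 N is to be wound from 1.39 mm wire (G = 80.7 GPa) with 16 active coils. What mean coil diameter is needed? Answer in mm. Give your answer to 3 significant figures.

Required rate k = F/δ = 16.1/36 = 0.44722 N/mm
D = (Gd⁴/(8N_a·k))^(1/3) = (80.7×10³·1.39⁴/(8·16·0.44722))^(1/3)
  = (5262.59)^(1/3) = 17.3940 mm

17.4 mm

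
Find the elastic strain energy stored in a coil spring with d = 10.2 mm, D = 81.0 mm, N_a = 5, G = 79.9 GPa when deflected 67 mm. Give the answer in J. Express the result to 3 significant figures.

91.3 J

k = Gd⁴/(8D³N_a) = (79.9×10³)(10.2⁴)/(8·81.0³·5) = 40.685 N/mm
U = ½kδ² = 0.5 × 40.685 × 67² = 91317 N·mm = 91.317 J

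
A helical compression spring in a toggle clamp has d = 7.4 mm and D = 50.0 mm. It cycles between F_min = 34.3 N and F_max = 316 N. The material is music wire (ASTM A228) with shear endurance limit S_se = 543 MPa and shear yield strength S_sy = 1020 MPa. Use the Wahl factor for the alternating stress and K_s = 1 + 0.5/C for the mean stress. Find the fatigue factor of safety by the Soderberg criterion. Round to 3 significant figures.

C = D/d = 50.0/7.4 = 6.7568; K_W = (4C−1)/(4C−4)+0.615/C = 1.2213; K_s = 1+0.5/C = 1.0740
F_a = (F_max−F_min)/2 = 140.85 N; F_m = (F_max+F_min)/2 = 175.15 N
τ_a = K_W·8F_aD/(πd³) = 1.2213 × 44.256 = 54.05 MPa
τ_m = K_s·8F_mD/(πd³) = 1.0740 × 55.033 = 59.106 MPa
Soderberg: 1/n_f = τ_a/S_se + τ_m/S_sy = 54.05/543 + 59.106/1020 = 0.09954 + 0.05795 = 0.15749
n_f = 1/0.15749 = 6.35

6.35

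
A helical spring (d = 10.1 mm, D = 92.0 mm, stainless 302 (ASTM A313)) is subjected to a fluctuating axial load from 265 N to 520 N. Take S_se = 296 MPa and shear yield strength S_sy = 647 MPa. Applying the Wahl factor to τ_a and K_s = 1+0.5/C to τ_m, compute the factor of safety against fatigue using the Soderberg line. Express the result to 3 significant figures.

C = D/d = 92.0/10.1 = 9.1089; K_W = (4C−1)/(4C−4)+0.615/C = 1.1600; K_s = 1+0.5/C = 1.0549
F_a = (F_max−F_min)/2 = 127.5 N; F_m = (F_max+F_min)/2 = 392.5 N
τ_a = K_W·8F_aD/(πd³) = 1.1600 × 28.992 = 33.631 MPa
τ_m = K_s·8F_mD/(πd³) = 1.0549 × 89.249 = 94.148 MPa
Soderberg: 1/n_f = τ_a/S_se + τ_m/S_sy = 33.631/296 + 94.148/647 = 0.11362 + 0.14551 = 0.25913
n_f = 1/0.25913 = 3.859

3.86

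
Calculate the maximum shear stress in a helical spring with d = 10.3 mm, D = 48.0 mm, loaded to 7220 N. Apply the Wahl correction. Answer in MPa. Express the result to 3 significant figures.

1080 MPa

Spring index C = D/d = 48.0/10.3 = 4.6602
K_W = (4C−1)/(4C−4) + 0.615/C = 17.641/14.641 + 0.1320 = 1.3369
τ₀ = 8FD/(πd³) = 8·7220·48.0/(π·10.3³) = 2.77248e+06/3432.9 = 807.62 MPa
τ_max = K·τ₀ = 1.3369 × 807.62 = 1079.7 MPa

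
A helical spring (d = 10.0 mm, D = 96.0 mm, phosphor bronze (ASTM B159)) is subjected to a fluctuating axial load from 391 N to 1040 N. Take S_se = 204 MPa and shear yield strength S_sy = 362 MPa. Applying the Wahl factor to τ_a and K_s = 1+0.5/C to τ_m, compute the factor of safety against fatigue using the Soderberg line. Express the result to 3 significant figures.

1.05

C = D/d = 96.0/10.0 = 9.6000; K_W = (4C−1)/(4C−4)+0.615/C = 1.1513; K_s = 1+0.5/C = 1.0521
F_a = (F_max−F_min)/2 = 324.5 N; F_m = (F_max+F_min)/2 = 715.5 N
τ_a = K_W·8F_aD/(πd³) = 1.1513 × 79.328 = 91.328 MPa
τ_m = K_s·8F_mD/(πd³) = 1.0521 × 174.91 = 184.02 MPa
Soderberg: 1/n_f = τ_a/S_se + τ_m/S_sy = 91.328/204 + 184.02/362 = 0.44769 + 0.50835 = 0.95604
n_f = 1/0.95604 = 1.046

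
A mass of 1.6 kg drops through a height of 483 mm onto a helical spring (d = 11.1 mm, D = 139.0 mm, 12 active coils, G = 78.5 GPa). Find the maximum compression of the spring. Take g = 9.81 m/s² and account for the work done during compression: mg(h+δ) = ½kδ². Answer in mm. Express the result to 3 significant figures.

60.8 mm

k = Gd⁴/(8D³N_a) = (78.5×10³)(11.1⁴)/(8·139.0³·12) = 4.6222 N/mm
W = mg = 1.6 × 9.81 = 15.696 N
½kδ² − Wδ − Wh = 0 → δ = (W + √(W² + 2kWh))/k
δ = (15.696 + √(246.36 + 70082.9))/4.6222 = (15.696 + 265.2)/4.6222 = 60.771 mm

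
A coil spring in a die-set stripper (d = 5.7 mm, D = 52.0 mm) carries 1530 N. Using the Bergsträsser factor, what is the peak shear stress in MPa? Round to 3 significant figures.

Spring index C = D/d = 52.0/5.7 = 9.1228
K_B = (4C+2)/(4C−3) = 38.491/33.491 = 1.1493
τ₀ = 8FD/(πd³) = 8·1530·52.0/(π·5.7³) = 636480/581.8 = 1094 MPa
τ_max = K·τ₀ = 1.1493 × 1094 = 1257.3 MPa

1260 MPa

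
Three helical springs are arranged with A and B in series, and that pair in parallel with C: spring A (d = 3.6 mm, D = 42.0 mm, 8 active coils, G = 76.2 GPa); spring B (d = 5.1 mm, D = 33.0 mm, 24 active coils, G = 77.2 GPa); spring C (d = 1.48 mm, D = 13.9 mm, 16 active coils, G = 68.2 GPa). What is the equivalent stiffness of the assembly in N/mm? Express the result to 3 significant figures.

k_A = Gd⁴/(8D³N_a) = (76.2×10³)(3.6⁴)/(8·42.0³·8) = 2.6992 N/mm
k_B = Gd⁴/(8D³N_a) = (77.2×10³)(5.1⁴)/(8·33.0³·24) = 7.5693 N/mm
k_C = Gd⁴/(8D³N_a) = (68.2×10³)(1.48⁴)/(8·13.9³·16) = 0.95187 N/mm
Springs A,B series: k_AB = 1/(1/2.6992+1/7.5693) = 1.9897 N/mm; parallel with C: k_eq = 1.9897+0.95187 = 2.9416 N/mm

2.94 N/mm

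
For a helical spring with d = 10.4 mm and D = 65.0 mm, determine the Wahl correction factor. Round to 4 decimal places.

1.2413

C = D/d = 65.0/10.4 = 6.2500
K_W = (4C−1)/(4C−4) + 0.615/C = 24.000/21.000 + 0.0984 = 1.2413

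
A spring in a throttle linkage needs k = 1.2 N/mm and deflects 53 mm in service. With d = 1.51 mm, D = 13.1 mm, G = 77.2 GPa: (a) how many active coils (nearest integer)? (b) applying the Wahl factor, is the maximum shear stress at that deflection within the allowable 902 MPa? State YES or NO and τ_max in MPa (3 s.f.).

(a) 19 coils; (b) YES, τ_max = 705 MPa

N_a = Gd⁴/(8D³k) = (77.2×10³)(1.51⁴)/(8·13.1³·1.2) = 18.6 → N_a = 19
Actual rate k = Gd⁴/(8D³·19) = 1.1745 N/mm
Working load F = kδ = 1.1745·53 = 62.251 N
C = 13.1/1.51 = 8.6755; K_W = (4C−1)/(4C−4)+0.615/C = 1.1686
τ_max = K_W·8FD/(πd³) = 1.1686·603.15 = 704.84 MPa
τ_max ≤ 902 MPa → acceptable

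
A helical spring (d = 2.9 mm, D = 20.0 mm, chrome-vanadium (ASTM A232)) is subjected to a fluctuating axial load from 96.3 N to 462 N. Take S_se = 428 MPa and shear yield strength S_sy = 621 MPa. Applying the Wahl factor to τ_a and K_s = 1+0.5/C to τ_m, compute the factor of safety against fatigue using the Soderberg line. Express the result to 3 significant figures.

0.478

C = D/d = 20.0/2.9 = 6.8966; K_W = (4C−1)/(4C−4)+0.615/C = 1.2164; K_s = 1+0.5/C = 1.0725
F_a = (F_max−F_min)/2 = 182.85 N; F_m = (F_max+F_min)/2 = 279.15 N
τ_a = K_W·8F_aD/(πd³) = 1.2164 × 381.83 = 464.45 MPa
τ_m = K_s·8F_mD/(πd³) = 1.0725 × 582.93 = 625.19 MPa
Soderberg: 1/n_f = τ_a/S_se + τ_m/S_sy = 464.45/428 + 625.19/621 = 1.08516 + 1.00674 = 2.0919
n_f = 1/2.0919 = 0.478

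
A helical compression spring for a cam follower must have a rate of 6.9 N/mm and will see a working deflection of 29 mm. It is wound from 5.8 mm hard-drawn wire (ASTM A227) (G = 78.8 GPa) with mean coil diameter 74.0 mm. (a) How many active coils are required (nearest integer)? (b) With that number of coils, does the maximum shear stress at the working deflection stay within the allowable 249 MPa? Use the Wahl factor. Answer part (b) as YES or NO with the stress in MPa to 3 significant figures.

N_a = Gd⁴/(8D³k) = (78.8×10³)(5.8⁴)/(8·74.0³·6.9) = 3.987 → N_a = 4
Actual rate k = Gd⁴/(8D³·4) = 6.8769 N/mm
Working load F = kδ = 6.8769·29 = 199.43 N
C = 74.0/5.8 = 12.7586; K_W = (4C−1)/(4C−4)+0.615/C = 1.1120
τ_max = K_W·8FD/(πd³) = 1.1120·192.61 = 214.18 MPa
τ_max ≤ 249 MPa → acceptable

(a) 4 coils; (b) YES, τ_max = 214 MPa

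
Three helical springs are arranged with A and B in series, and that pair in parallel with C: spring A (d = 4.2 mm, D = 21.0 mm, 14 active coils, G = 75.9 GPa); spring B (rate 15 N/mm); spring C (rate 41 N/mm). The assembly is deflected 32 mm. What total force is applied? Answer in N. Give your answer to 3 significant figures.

k_A = Gd⁴/(8D³N_a) = (75.9×10³)(4.2⁴)/(8·21.0³·14) = 22.77 N/mm
Springs A,B series: k_AB = 1/(1/22.77+1/15) = 9.0429 N/mm; parallel with C: k_eq = 9.0429+41 = 50.043 N/mm
F = k_eq·δ = 50.043·32 = 1601.4 N

1600 N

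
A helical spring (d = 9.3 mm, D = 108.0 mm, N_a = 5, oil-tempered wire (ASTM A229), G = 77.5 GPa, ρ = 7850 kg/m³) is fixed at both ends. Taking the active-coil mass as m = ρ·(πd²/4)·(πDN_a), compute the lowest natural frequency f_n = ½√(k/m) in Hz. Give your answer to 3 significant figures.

k = Gd⁴/(8D³N_a) = (77.5×10³)(9.3⁴)/(8·108.0³·5) = 11.505 N/mm = 11505 N/m
Wire length L = πDN_a = π·108.0·5 = 1696.5 mm
m = ρ·(πd²/4)·L = 7850 × 67.929×10⁻⁶ m² × 1.6965 m = 0.90463 kg
f_n = ½√(k/m) = 0.5·√(11505/0.90463) = 0.5·√(12718) = 56.388 Hz

56.4 Hz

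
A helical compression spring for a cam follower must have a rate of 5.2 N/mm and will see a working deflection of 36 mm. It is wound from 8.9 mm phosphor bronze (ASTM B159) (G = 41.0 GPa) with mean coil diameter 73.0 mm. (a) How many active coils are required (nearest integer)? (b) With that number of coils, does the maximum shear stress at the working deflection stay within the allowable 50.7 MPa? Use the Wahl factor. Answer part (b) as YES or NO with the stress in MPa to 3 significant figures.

N_a = Gd⁴/(8D³k) = (41.0×10³)(8.9⁴)/(8·73.0³·5.2) = 15.9 → N_a = 16
Actual rate k = Gd⁴/(8D³·16) = 5.1661 N/mm
Working load F = kδ = 5.1661·36 = 185.98 N
C = 73.0/8.9 = 8.2022; K_W = (4C−1)/(4C−4)+0.615/C = 1.1791
τ_max = K_W·8FD/(πd³) = 1.1791·49.041 = 57.825 MPa
τ_max > 50.7 MPa → exceeds allowable

(a) 16 coils; (b) NO, τ_max = 57.8 MPa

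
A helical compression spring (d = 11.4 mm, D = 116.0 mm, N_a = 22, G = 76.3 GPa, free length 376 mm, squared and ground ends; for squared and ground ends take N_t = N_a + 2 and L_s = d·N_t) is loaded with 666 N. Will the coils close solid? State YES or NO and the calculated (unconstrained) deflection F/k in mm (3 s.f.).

k = Gd⁴/(8D³N_a) = (76.3×10³)(11.4⁴)/(8·116.0³·22) = 4.6909 N/mm
N_t = 24; L_s = 11.4·24 = 273.6 mm; δ_solid = L₀ − L_s = 376 − 273.6 = 102.4 mm
δ = F/k = 666/4.6909 = 141.98 mm
δ ≥ δ_solid → spring goes solid

YES, δ = 142 mm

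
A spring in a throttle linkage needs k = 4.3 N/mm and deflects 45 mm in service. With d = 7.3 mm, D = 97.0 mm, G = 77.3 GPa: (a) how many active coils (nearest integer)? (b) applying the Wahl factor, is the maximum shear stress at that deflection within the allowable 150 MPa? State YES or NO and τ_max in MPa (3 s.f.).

(a) 7 coils; (b) YES, τ_max = 136 MPa

N_a = Gd⁴/(8D³k) = (77.3×10³)(7.3⁴)/(8·97.0³·4.3) = 6.992 → N_a = 7
Actual rate k = Gd⁴/(8D³·7) = 4.295 N/mm
Working load F = kδ = 4.295·45 = 193.28 N
C = 97.0/7.3 = 13.2877; K_W = (4C−1)/(4C−4)+0.615/C = 1.1073
τ_max = K_W·8FD/(πd³) = 1.1073·122.72 = 135.89 MPa
τ_max ≤ 150 MPa → acceptable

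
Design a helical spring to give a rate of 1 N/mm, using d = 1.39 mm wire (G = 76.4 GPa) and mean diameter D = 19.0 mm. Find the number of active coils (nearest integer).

N_a = Gd⁴/(8D³k) = (76.4×10³ × 1.39⁴)/(8 × 19.0³ × 1)
    = 285202 / 54872 = 5.198 → 5 coils

5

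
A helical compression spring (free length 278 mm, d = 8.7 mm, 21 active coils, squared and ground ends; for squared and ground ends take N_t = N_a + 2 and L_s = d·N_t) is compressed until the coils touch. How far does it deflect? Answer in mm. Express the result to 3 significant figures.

77.9 mm

N_t = 23; L_s = 8.7·23 = 200.1 mm
δ_solid = L₀ − L_s = 278 − 200.1 = 77.9 mm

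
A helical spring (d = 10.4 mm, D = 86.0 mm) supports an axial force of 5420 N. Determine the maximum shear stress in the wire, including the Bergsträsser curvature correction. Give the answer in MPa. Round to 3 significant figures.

Spring index C = D/d = 86.0/10.4 = 8.2692
K_B = (4C+2)/(4C−3) = 35.077/30.077 = 1.1662
τ₀ = 8FD/(πd³) = 8·5420·86.0/(π·10.4³) = 3.72896e+06/3533.9 = 1055.2 MPa
τ_max = K·τ₀ = 1.1662 × 1055.2 = 1230.6 MPa

1230 MPa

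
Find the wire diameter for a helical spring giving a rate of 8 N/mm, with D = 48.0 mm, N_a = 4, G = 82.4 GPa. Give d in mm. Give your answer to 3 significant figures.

4.31 mm

d = (8D³N_a·k / G)^(1/4) = (8·48.0³·4·8 / (82.4×10³))^0.25
  = (343.59)^0.25 = 4.3054 mm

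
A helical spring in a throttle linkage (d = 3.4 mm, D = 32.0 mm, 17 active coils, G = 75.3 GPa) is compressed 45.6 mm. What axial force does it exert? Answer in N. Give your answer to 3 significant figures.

103 N

k = Gd⁴/(8D³N_a) = (75.3×10³)(3.4⁴)/(8·32.0³·17) = 2.258 N/mm
F = k·δ = 2.258 × 45.6 = 102.96 N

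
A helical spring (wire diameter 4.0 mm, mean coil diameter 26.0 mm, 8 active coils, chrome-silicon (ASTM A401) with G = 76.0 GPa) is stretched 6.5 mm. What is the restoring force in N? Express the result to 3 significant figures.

k = Gd⁴/(8D³N_a) = (76.0×10³)(4.0⁴)/(8·26.0³·8) = 17.296 N/mm
F = k·δ = 17.296 × 6.5 = 112.43 N

112 N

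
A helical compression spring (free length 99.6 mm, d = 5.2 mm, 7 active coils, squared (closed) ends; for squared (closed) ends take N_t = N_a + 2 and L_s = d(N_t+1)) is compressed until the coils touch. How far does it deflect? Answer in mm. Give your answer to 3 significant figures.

47.6 mm

N_t = 9; L_s = 5.2·10 = 52 mm
δ_solid = L₀ − L_s = 99.6 − 52 = 47.6 mm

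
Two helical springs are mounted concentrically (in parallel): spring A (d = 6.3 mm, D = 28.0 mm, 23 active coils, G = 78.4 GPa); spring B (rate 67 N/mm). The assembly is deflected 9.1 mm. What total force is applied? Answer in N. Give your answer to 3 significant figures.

k_A = Gd⁴/(8D³N_a) = (78.4×10³)(6.3⁴)/(8·28.0³·23) = 30.576 N/mm
Parallel: k_eq = 30.576 + 67 = 97.576 N/mm
F = k_eq·δ = 97.576·9.1 = 887.95 N

888 N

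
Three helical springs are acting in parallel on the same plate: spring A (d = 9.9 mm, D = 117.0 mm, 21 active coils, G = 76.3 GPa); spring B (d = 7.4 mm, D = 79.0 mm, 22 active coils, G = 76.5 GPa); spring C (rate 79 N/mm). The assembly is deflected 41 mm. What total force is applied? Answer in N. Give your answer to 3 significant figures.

k_A = Gd⁴/(8D³N_a) = (76.3×10³)(9.9⁴)/(8·117.0³·21) = 2.7239 N/mm
k_B = Gd⁴/(8D³N_a) = (76.5×10³)(7.4⁴)/(8·79.0³·22) = 2.6436 N/mm
Parallel: k_eq = 2.7239 + 2.6436 + 79 = 84.368 N/mm
F = k_eq·δ = 84.368·41 = 3459.1 N

3460 N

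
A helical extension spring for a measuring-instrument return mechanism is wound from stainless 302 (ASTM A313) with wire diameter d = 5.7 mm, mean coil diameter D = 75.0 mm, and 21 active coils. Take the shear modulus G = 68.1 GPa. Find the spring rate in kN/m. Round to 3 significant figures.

1.01 kN/m

k = Gd⁴/(8D³N_a) = (68.1×10³ × 5.7⁴) / (8 × 75.0³ × 21)
  = 7.18864e+07 / 7.0875e+07 = 1.0143 N/mm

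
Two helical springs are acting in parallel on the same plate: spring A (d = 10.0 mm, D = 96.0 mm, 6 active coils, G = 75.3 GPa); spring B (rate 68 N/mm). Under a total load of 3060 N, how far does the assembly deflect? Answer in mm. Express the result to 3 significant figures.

35.7 mm

k_A = Gd⁴/(8D³N_a) = (75.3×10³)(10.0⁴)/(8·96.0³·6) = 17.731 N/mm
Parallel: k_eq = 17.731 + 68 = 85.731 N/mm
δ = F/k_eq = 3060/85.731 = 35.693 mm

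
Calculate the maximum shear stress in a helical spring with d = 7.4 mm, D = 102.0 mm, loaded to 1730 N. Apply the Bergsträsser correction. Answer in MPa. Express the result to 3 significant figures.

1220 MPa

Spring index C = D/d = 102.0/7.4 = 13.7838
K_B = (4C+2)/(4C−3) = 57.135/52.135 = 1.0959
τ₀ = 8FD/(πd³) = 8·1730·102.0/(π·7.4³) = 1.41168e+06/1273 = 1108.9 MPa
τ_max = K·τ₀ = 1.0959 × 1108.9 = 1215.2 MPa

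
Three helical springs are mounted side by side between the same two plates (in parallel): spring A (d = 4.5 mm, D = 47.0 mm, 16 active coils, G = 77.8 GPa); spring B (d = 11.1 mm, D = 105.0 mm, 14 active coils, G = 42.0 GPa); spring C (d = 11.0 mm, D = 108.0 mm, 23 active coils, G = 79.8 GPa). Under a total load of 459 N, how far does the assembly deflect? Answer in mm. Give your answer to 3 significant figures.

k_A = Gd⁴/(8D³N_a) = (77.8×10³)(4.5⁴)/(8·47.0³·16) = 2.4006 N/mm
k_B = Gd⁴/(8D³N_a) = (42.0×10³)(11.1⁴)/(8·105.0³·14) = 4.9176 N/mm
k_C = Gd⁴/(8D³N_a) = (79.8×10³)(11.0⁴)/(8·108.0³·23) = 5.0406 N/mm
Parallel: k_eq = 2.4006 + 4.9176 + 5.0406 = 12.359 N/mm
δ = F/k_eq = 459/12.359 = 37.139 mm

37.1 mm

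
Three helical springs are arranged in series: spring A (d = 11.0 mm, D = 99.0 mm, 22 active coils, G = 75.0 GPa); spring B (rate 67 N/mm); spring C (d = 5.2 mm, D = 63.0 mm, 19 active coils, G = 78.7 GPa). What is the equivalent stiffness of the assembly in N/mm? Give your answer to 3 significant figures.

k_A = Gd⁴/(8D³N_a) = (75.0×10³)(11.0⁴)/(8·99.0³·22) = 6.43 N/mm
k_C = Gd⁴/(8D³N_a) = (78.7×10³)(5.2⁴)/(8·63.0³·19) = 1.514 N/mm
Series: 1/k_eq = 1/6.43 + 1/67 + 1/1.514 = 0.83095; k_eq = 1.2034 N/mm

1.20 N/mm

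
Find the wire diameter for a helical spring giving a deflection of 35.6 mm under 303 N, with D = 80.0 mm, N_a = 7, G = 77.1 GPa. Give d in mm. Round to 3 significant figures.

Required rate k = F/δ = 303/35.6 = 8.5112 N/mm
d = (8D³N_a·k / G)^(1/4) = (8·80.0³·7·8.5112 / (77.1×10³))^0.25
  = (3165.2)^0.25 = 7.5007 mm

7.50 mm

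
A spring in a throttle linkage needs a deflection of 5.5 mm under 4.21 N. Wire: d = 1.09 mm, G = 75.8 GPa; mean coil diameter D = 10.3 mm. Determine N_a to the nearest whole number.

Required rate k = F/δ = 4.21/5.5 = 0.76545 N/mm
N_a = Gd⁴/(8D³k) = (75.8×10³ × 1.09⁴)/(8 × 10.3³ × 0.76545)
    = 106998 / 6691.46 = 15.99 → 16 coils

16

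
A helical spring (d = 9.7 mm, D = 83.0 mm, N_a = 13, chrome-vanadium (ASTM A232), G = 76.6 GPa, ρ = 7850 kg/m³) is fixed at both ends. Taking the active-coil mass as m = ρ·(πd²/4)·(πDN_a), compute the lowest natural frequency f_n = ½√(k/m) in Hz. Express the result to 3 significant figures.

38.1 Hz

k = Gd⁴/(8D³N_a) = (76.6×10³)(9.7⁴)/(8·83.0³·13) = 11.404 N/mm = 11404 N/m
Wire length L = πDN_a = π·83.0·13 = 3389.8 mm
m = ρ·(πd²/4)·L = 7850 × 73.898×10⁻⁶ m² × 3.3898 m = 1.9664 kg
f_n = ½√(k/m) = 0.5·√(11404/1.9664) = 0.5·√(5799.3) = 38.076 Hz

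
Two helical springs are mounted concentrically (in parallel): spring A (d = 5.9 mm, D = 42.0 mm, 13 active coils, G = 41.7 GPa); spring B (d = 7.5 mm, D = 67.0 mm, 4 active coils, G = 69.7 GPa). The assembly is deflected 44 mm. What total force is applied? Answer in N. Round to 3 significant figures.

k_A = Gd⁴/(8D³N_a) = (41.7×10³)(5.9⁴)/(8·42.0³·13) = 6.5579 N/mm
k_B = Gd⁴/(8D³N_a) = (69.7×10³)(7.5⁴)/(8·67.0³·4) = 22.914 N/mm
Parallel: k_eq = 6.5579 + 22.914 = 29.472 N/mm
F = k_eq·δ = 29.472·44 = 1296.8 N

1300 N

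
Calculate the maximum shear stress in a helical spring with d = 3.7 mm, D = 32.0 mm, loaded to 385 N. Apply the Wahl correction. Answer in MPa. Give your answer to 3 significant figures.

Spring index C = D/d = 32.0/3.7 = 8.6486
K_W = (4C−1)/(4C−4) + 0.615/C = 33.595/30.595 + 0.0711 = 1.1692
τ₀ = 8FD/(πd³) = 8·385·32.0/(π·3.7³) = 98560/159.13 = 619.36 MPa
τ_max = K·τ₀ = 1.1692 × 619.36 = 724.14 MPa

724 MPa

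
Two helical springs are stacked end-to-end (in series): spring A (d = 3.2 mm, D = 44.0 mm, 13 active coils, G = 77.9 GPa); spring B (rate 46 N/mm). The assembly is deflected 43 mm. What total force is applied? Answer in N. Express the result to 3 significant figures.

38.9 N

k_A = Gd⁴/(8D³N_a) = (77.9×10³)(3.2⁴)/(8·44.0³·13) = 0.92203 N/mm
Series: 1/k_eq = 1/0.92203 + 1/46 = 1.1063; k_eq = 0.90391 N/mm
F = k_eq·δ = 0.90391·43 = 38.868 N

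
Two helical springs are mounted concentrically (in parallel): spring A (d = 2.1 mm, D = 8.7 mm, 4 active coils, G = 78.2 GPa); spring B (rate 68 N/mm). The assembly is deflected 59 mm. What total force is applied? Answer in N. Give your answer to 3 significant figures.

k_A = Gd⁴/(8D³N_a) = (78.2×10³)(2.1⁴)/(8·8.7³·4) = 72.173 N/mm
Parallel: k_eq = 72.173 + 68 = 140.17 N/mm
F = k_eq·δ = 140.17·59 = 8270.2 N

8270 N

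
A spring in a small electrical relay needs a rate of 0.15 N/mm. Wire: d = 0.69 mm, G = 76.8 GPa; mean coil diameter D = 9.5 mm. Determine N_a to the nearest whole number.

17

N_a = Gd⁴/(8D³k) = (76.8×10³ × 0.69⁴)/(8 × 9.5³ × 0.15)
    = 17408.3 / 1028.85 = 16.92 → 17 coils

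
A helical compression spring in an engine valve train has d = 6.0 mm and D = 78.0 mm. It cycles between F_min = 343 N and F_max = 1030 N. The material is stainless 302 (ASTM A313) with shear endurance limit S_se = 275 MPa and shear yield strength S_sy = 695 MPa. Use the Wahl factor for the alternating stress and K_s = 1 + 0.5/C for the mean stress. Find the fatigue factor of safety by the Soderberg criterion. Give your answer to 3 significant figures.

0.451

C = D/d = 78.0/6.0 = 13.0000; K_W = (4C−1)/(4C−4)+0.615/C = 1.1098; K_s = 1+0.5/C = 1.0385
F_a = (F_max−F_min)/2 = 343.5 N; F_m = (F_max+F_min)/2 = 686.5 N
τ_a = K_W·8F_aD/(πd³) = 1.1098 × 315.87 = 350.55 MPa
τ_m = K_s·8F_mD/(πd³) = 1.0385 × 631.28 = 655.56 MPa
Soderberg: 1/n_f = τ_a/S_se + τ_m/S_sy = 350.55/275 + 655.56/695 = 1.27474 + 0.94325 = 2.218
n_f = 1/2.218 = 0.4509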